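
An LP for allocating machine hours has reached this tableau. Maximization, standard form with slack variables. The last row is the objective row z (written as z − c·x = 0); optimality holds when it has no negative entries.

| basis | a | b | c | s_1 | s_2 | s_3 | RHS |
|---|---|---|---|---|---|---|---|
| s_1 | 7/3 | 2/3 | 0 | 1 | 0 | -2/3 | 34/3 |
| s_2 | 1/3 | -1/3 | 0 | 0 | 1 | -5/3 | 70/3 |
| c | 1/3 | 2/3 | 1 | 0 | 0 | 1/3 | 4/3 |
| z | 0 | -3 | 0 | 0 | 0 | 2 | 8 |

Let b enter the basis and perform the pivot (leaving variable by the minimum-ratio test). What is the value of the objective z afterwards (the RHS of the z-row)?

Ratio test on column b — row 1: (34/3)/(2/3) = 17; row 2: entry -1/3 ≤ 0; row 3: (4/3)/(2/3) = 2. Minimum is 2 at row 3 (c leaves); pivot element 2/3.
Pivot on row 3; the z-row RHS becomes 8 − (-3)·2 = 14.

14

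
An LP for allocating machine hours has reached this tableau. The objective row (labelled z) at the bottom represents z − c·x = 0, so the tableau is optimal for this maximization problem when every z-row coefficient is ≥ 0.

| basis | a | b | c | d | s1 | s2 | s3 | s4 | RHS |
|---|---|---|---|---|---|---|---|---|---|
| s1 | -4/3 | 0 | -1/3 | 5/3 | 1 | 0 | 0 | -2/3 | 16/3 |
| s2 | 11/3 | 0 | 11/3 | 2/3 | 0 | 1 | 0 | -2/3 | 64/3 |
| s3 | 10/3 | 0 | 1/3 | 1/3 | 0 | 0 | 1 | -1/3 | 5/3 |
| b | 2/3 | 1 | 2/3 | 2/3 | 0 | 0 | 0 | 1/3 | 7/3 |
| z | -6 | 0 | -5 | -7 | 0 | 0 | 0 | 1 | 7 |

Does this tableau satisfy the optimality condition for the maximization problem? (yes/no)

The z-row has a negative entry -7 in column d, so it is not optimal.

no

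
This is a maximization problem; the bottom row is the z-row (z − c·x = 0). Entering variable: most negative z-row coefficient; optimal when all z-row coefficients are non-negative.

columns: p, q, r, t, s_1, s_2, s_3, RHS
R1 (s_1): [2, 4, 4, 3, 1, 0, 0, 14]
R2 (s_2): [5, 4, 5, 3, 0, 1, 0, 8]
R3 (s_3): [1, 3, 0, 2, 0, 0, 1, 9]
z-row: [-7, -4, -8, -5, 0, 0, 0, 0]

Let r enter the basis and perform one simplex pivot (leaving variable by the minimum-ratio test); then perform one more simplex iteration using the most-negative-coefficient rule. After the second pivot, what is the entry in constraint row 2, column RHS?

8/3

Ratio test on column r — row 1: 14/4 = 7/2; row 2: 8/5 = 8/5; row 3: entry 0 ≤ 0. Minimum is 8/5 at row 2 (s_2 leaves); pivot element 5.
Divide row 2 by 5; eliminate column r from the other rows.
Second iteration: most negative z-row entry is -1/5 in column t, so t enters.
Ratio test on column t — row 1: (38/5)/(3/5) = 38/3; row 2: (8/5)/(3/5) = 8/3; row 3: 9/2 = 9/2. Minimum is 8/3 at row 2 (r leaves); pivot element 3/5.
Divide row 2 by 3/5; eliminate column t from the other rows.
After both pivots, the entry at constraint row 2, column RHS is 8/3.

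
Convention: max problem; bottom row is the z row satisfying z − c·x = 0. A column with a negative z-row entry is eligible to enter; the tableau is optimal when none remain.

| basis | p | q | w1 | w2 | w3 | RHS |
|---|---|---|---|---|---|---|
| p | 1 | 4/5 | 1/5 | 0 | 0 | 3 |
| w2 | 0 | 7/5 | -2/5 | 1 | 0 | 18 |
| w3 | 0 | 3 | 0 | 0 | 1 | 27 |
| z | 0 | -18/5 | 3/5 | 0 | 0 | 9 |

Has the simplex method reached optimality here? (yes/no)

no

The z-row has a negative entry -18/5 in column q, so it is not optimal.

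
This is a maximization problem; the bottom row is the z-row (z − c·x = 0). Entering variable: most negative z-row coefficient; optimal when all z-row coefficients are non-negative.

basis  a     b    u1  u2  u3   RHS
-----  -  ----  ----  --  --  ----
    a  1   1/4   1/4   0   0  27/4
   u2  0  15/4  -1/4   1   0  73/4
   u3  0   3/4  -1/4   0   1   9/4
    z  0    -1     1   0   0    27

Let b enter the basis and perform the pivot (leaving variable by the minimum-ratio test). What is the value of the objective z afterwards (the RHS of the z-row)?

30

Ratio test on column b — row 1: (27/4)/(1/4) = 27; row 2: (73/4)/(15/4) = 73/15; row 3: (9/4)/(3/4) = 3. Minimum is 3 at row 3 (u3 leaves); pivot element 3/4.
Pivot on row 3; the z-row RHS becomes 27 − (-1)·3 = 30.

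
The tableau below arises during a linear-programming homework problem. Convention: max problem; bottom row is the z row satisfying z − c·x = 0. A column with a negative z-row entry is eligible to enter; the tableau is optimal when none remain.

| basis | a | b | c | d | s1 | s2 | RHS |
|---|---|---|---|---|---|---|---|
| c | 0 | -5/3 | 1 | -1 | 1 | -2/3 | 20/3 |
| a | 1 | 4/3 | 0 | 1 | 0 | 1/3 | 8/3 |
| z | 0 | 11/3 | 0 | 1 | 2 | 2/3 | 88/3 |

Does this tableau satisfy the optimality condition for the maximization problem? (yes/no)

Every z-row coefficient is ≥ 0, so the tableau is optimal.

yes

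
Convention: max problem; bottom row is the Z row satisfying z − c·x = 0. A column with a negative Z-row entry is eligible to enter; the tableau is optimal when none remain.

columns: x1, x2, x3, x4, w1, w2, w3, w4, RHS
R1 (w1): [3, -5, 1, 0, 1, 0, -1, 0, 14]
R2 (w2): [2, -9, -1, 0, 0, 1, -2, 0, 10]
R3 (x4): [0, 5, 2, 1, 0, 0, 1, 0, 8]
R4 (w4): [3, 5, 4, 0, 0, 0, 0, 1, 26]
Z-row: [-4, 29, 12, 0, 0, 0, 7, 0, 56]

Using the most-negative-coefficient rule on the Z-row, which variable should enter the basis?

x1

Negative Z-row entries: x1: -4.
The most negative is -4 in column x1, so x1 enters.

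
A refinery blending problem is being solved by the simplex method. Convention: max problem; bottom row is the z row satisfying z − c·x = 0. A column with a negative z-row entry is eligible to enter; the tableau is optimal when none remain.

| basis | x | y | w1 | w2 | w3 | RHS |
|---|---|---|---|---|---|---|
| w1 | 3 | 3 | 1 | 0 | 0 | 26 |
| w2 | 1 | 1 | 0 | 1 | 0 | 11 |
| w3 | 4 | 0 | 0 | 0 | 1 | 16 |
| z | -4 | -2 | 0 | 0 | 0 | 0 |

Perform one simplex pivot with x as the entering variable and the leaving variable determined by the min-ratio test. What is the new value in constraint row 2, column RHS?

7

Ratio test on column x — row 1: 26/3 = 26/3; row 2: 11/1 = 11; row 3: 16/4 = 4. Minimum is 4 at row 3 (w3 leaves); pivot element 4.
Divide row 3 by 4; eliminate column x from the other rows.
Row 2 update in column RHS: 11 − 1·4 = 7.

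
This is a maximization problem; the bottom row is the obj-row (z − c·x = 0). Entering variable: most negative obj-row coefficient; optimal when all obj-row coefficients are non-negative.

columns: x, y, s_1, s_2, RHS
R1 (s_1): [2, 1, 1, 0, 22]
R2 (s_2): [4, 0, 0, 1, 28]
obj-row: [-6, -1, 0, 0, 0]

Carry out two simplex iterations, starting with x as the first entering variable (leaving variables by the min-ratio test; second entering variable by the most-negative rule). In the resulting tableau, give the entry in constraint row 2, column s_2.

1/4

Ratio test on column x — row 1: 22/2 = 11; row 2: 28/4 = 7. Minimum is 7 at row 2 (s_2 leaves); pivot element 4.
Divide row 2 by 4; eliminate column x from the other rows.
Second iteration: most negative obj-row entry is -1 in column y, so y enters.
Ratio test on column y — row 1: 8/1 = 8; row 2: entry 0 ≤ 0. Minimum is 8 at row 1 (s_1 leaves); pivot element 1.
Divide row 1 by 1; eliminate column y from the other rows.
After both pivots, the entry at constraint row 2, column s_2 is 1/4.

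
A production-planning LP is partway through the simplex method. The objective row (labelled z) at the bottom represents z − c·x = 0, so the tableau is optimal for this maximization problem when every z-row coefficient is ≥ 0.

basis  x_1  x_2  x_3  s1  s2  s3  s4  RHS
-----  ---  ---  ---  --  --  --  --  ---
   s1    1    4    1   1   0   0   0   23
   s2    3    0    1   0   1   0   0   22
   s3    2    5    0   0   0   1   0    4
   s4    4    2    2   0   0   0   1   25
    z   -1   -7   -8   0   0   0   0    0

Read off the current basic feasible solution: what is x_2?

0

x_2 is not in the basis, so in the current basic feasible solution x_2 = 0.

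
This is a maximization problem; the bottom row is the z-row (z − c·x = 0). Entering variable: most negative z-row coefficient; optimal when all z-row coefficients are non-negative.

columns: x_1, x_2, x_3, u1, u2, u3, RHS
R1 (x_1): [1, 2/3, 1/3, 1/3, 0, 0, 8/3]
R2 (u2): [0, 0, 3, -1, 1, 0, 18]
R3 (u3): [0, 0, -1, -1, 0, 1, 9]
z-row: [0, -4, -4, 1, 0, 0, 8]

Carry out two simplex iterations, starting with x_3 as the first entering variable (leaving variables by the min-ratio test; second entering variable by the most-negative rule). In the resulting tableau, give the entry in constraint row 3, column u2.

1/3

Ratio test on column x_3 — row 1: (8/3)/(1/3) = 8; row 2: 18/3 = 6; row 3: entry -1 ≤ 0. Minimum is 6 at row 2 (u2 leaves); pivot element 3.
Divide row 2 by 3; eliminate column x_3 from the other rows.
Second iteration: most negative z-row entry is -4 in column x_2, so x_2 enters.
Ratio test on column x_2 — row 1: (2/3)/(2/3) = 1; row 2: entry 0 ≤ 0; row 3: entry 0 ≤ 0. Minimum is 1 at row 1 (x_1 leaves); pivot element 2/3.
Divide row 1 by 2/3; eliminate column x_2 from the other rows.
After both pivots, the entry at constraint row 3, column u2 is 1/3.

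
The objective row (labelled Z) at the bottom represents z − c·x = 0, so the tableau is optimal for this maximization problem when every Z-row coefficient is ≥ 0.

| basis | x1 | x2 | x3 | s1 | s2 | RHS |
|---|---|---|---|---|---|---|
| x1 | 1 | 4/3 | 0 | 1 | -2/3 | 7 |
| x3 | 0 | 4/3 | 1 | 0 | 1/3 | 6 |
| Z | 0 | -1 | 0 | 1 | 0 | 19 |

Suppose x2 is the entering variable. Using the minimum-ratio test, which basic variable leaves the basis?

x3

Column x2 entries and ratios — x1: 7/(4/3) = 21/4; x3: 6/(4/3) = 9/2.
Smallest ratio is 9/2 in the row of x3, so x3 leaves.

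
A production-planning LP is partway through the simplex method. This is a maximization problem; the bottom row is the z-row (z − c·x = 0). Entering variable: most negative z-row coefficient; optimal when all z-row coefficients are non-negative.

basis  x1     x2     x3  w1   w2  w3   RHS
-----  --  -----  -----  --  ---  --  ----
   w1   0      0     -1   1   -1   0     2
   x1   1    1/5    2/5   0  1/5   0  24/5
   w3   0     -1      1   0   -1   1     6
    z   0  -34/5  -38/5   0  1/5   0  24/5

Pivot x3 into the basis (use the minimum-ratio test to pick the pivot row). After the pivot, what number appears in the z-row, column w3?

38/5

Ratio test on column x3 — row 1: entry -1 ≤ 0; row 2: (24/5)/(2/5) = 12; row 3: 6/1 = 6. Minimum is 6 at row 3 (w3 leaves); pivot element 1.
Divide row 3 by 1; eliminate column x3 from the other rows.
z-row update in column w3: 0 − (-38/5)·1 = 38/5.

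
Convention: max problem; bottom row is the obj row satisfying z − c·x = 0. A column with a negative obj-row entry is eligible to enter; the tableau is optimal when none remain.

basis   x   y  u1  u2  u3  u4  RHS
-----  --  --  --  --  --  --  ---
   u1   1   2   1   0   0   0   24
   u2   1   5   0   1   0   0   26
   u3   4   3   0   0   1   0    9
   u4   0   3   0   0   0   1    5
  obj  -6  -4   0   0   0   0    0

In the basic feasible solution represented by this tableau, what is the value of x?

x is not in the basis, so in the current basic feasible solution x = 0.

0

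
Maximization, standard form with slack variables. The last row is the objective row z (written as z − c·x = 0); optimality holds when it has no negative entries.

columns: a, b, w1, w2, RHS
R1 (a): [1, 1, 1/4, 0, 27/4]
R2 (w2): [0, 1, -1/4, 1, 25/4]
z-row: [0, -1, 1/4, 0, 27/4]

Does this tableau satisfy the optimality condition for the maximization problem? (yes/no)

no

The z-row has a negative entry -1 in column b, so it is not optimal.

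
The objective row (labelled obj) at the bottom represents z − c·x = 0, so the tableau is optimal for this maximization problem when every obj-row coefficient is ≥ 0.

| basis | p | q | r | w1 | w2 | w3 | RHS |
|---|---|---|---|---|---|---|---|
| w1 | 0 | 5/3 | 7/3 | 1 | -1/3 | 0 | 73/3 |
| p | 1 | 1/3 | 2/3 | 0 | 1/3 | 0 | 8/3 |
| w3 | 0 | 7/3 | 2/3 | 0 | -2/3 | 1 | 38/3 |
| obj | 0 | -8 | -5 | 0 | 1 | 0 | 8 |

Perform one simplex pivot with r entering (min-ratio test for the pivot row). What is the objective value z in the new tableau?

Ratio test on column r — row 1: (73/3)/(7/3) = 73/7; row 2: (8/3)/(2/3) = 4; row 3: (38/3)/(2/3) = 19. Minimum is 4 at row 2 (p leaves); pivot element 2/3.
Pivot on row 2; the obj-row RHS becomes 8 − (-5)·4 = 28.

28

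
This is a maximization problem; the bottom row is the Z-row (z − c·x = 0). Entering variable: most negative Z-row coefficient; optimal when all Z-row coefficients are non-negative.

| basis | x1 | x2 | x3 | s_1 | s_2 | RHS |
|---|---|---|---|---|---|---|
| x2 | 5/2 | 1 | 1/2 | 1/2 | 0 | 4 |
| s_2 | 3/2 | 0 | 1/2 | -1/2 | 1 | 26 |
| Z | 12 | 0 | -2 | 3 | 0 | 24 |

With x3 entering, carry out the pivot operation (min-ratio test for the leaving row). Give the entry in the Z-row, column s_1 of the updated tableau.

5

Ratio test on column x3 — row 1: 4/(1/2) = 8; row 2: 26/(1/2) = 52. Minimum is 8 at row 1 (x2 leaves); pivot element 1/2.
Divide row 1 by 1/2; eliminate column x3 from the other rows.
Z-row update in column s_1: 3 − (-2)·1 = 5.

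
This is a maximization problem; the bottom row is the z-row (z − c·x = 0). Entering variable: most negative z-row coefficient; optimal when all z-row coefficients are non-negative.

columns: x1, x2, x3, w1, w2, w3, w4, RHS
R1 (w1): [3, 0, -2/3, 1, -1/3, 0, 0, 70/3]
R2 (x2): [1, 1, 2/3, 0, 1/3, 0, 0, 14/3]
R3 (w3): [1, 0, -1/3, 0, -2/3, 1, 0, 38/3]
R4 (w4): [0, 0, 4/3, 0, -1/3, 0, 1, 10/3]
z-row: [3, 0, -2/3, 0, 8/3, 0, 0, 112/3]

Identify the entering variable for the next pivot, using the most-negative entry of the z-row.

Negative z-row entries: x3: -2/3.
The most negative is -2/3 in column x3, so x3 enters.

x3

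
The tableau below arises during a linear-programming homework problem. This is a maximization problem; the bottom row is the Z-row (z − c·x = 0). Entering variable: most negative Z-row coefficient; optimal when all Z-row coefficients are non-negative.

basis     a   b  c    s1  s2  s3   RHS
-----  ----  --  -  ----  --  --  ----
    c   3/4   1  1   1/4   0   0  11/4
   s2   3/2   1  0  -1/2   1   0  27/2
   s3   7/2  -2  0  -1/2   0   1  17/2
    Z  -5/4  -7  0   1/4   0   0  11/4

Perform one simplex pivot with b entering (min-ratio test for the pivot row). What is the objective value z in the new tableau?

Ratio test on column b — row 1: (11/4)/1 = 11/4; row 2: (27/2)/1 = 27/2; row 3: entry -2 ≤ 0. Minimum is 11/4 at row 1 (c leaves); pivot element 1.
Pivot on row 1; the Z-row RHS becomes 11/4 − (-7)·(11/4) = 22.

22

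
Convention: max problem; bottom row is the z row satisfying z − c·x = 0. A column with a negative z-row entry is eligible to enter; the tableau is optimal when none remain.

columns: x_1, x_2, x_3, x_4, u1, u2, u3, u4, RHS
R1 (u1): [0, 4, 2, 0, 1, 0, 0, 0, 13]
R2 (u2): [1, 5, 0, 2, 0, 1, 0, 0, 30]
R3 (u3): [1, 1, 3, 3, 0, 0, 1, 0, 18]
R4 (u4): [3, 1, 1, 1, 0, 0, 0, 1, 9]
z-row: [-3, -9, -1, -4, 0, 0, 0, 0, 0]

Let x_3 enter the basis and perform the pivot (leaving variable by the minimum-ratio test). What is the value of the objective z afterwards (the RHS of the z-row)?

Ratio test on column x_3 — row 1: 13/2 = 13/2; row 2: entry 0 ≤ 0; row 3: 18/3 = 6; row 4: 9/1 = 9. Minimum is 6 at row 3 (u3 leaves); pivot element 3.
Pivot on row 3; the z-row RHS becomes 0 − (-1)·6 = 6.

6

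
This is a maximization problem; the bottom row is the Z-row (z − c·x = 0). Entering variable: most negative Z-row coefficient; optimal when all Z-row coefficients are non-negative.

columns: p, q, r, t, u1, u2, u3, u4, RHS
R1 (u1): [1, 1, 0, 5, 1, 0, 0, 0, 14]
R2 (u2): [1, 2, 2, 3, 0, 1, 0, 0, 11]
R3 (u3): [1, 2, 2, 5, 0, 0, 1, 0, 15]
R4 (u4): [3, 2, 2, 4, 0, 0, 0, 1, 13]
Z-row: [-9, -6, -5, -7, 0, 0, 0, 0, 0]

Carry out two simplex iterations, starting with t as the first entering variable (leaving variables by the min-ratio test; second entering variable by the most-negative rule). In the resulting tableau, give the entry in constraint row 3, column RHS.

Ratio test on column t — row 1: 14/5 = 14/5; row 2: 11/3 = 11/3; row 3: 15/5 = 3; row 4: 13/4 = 13/4. Minimum is 14/5 at row 1 (u1 leaves); pivot element 5.
Divide row 1 by 5; eliminate column t from the other rows.
Second iteration: most negative Z-row entry is -38/5 in column p, so p enters.
Ratio test on column p — row 1: (14/5)/(1/5) = 14; row 2: (13/5)/(2/5) = 13/2; row 3: entry 0 ≤ 0; row 4: (9/5)/(11/5) = 9/11. Minimum is 9/11 at row 4 (u4 leaves); pivot element 11/5.
Divide row 4 by 11/5; eliminate column p from the other rows.
After both pivots, the entry at constraint row 3, column RHS is 1.

1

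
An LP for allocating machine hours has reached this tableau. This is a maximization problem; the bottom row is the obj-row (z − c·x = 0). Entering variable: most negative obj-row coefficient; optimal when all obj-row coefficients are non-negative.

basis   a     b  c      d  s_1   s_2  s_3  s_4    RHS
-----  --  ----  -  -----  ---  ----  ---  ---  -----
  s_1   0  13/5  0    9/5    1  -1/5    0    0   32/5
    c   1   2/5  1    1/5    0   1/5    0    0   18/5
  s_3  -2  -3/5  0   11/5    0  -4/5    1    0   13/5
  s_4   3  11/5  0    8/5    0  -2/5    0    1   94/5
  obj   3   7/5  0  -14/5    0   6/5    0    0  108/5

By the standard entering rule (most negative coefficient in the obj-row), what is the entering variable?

d

Negative obj-row entries: d: -14/5.
The most negative is -14/5 in column d, so d enters.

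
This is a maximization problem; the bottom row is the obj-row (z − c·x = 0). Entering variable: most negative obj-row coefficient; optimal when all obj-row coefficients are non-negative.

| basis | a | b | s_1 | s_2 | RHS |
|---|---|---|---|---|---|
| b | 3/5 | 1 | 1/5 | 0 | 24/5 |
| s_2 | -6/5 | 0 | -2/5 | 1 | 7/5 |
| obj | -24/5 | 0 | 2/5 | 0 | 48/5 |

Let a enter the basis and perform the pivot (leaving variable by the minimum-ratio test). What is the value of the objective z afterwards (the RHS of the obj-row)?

Ratio test on column a — row 1: (24/5)/(3/5) = 8; row 2: entry -6/5 ≤ 0. Minimum is 8 at row 1 (b leaves); pivot element 3/5.
Pivot on row 1; the obj-row RHS becomes 48/5 − (-24/5)·8 = 48.

48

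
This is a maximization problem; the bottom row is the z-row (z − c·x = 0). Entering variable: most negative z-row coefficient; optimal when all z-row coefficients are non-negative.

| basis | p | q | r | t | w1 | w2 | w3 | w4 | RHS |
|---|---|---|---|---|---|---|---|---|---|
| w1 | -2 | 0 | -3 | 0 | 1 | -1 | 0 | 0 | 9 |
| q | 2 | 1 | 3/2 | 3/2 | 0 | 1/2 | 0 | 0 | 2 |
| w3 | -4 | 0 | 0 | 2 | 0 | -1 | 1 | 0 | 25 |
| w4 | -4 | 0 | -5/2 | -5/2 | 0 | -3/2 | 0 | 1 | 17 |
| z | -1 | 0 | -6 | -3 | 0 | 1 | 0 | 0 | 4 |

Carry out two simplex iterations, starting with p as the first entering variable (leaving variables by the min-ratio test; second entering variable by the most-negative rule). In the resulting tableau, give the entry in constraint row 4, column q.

Ratio test on column p — row 1: entry -2 ≤ 0; row 2: 2/2 = 1; row 3: entry -4 ≤ 0; row 4: entry -4 ≤ 0. Minimum is 1 at row 2 (q leaves); pivot element 2.
Divide row 2 by 2; eliminate column p from the other rows.
Second iteration: most negative z-row entry is -21/4 in column r, so r enters.
Ratio test on column r — row 1: entry -3/2 ≤ 0; row 2: 1/(3/4) = 4/3; row 3: 29/3 = 29/3; row 4: 21/(1/2) = 42. Minimum is 4/3 at row 2 (p leaves); pivot element 3/4.
Divide row 2 by 3/4; eliminate column r from the other rows.
After both pivots, the entry at constraint row 4, column q is 5/3.

5/3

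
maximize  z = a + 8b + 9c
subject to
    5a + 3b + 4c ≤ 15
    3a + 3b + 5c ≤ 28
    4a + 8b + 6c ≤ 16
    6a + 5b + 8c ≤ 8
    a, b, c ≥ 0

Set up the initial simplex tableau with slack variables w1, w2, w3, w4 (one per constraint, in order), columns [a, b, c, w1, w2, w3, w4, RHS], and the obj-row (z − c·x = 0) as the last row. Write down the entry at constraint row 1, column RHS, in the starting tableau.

15

The RHS of constraint 1 is b_1 = 15.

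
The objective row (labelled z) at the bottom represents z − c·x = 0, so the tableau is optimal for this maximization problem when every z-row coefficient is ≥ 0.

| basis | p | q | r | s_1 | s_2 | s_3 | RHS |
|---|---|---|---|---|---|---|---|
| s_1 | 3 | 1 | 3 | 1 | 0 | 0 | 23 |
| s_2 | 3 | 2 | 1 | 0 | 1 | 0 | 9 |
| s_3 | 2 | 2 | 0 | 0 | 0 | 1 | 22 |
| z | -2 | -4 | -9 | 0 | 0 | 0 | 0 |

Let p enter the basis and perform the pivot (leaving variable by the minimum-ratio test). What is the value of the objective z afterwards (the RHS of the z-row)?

6

Ratio test on column p — row 1: 23/3 = 23/3; row 2: 9/3 = 3; row 3: 22/2 = 11. Minimum is 3 at row 2 (s_2 leaves); pivot element 3.
Pivot on row 2; the z-row RHS becomes 0 − (-2)·3 = 6.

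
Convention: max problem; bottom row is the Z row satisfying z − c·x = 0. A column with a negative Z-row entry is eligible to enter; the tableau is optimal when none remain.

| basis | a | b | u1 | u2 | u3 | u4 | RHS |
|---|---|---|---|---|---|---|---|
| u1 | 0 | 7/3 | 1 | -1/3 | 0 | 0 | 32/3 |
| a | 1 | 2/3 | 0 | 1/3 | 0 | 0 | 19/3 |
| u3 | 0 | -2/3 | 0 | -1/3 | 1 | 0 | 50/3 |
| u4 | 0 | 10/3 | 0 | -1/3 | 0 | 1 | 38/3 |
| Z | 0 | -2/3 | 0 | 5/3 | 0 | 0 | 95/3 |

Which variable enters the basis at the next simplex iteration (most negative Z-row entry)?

b

Negative Z-row entries: b: -2/3.
The most negative is -2/3 in column b, so b enters.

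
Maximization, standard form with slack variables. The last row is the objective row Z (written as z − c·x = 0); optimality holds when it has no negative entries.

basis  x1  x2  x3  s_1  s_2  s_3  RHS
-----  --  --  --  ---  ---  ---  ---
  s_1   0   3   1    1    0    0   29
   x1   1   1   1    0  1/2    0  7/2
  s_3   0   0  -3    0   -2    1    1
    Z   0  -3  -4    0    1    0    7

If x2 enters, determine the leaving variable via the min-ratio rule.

Column x2 entries and ratios — s_1: 29/3 = 29/3; x1: (7/2)/1 = 7/2; s_3: 0 ≤ 0, skip.
Smallest ratio is 7/2 in the row of x1, so x1 leaves.

x1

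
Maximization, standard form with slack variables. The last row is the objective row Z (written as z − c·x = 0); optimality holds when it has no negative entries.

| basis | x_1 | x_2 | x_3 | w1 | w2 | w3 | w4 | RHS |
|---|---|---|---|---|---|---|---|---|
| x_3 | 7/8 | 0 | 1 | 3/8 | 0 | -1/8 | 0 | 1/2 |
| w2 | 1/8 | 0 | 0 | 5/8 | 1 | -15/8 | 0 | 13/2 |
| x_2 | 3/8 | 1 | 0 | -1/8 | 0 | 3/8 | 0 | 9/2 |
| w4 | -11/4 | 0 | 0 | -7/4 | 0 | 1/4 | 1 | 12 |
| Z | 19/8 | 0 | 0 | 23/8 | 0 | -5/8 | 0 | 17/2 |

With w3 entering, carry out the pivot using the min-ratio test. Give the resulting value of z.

16

Ratio test on column w3 — row 1: entry -1/8 ≤ 0; row 2: entry -15/8 ≤ 0; row 3: (9/2)/(3/8) = 12; row 4: 12/(1/4) = 48. Minimum is 12 at row 3 (x_2 leaves); pivot element 3/8.
Pivot on row 3; the Z-row RHS becomes 17/2 − (-5/8)·12 = 16.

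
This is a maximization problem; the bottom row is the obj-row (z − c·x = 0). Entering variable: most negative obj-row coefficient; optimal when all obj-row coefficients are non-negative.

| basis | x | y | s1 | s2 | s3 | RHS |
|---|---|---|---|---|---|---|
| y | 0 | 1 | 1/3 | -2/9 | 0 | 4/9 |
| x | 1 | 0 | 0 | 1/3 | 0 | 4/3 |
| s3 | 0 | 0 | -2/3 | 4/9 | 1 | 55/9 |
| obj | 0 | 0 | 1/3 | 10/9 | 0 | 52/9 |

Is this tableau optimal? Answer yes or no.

Every obj-row coefficient is ≥ 0, so the tableau is optimal.

yes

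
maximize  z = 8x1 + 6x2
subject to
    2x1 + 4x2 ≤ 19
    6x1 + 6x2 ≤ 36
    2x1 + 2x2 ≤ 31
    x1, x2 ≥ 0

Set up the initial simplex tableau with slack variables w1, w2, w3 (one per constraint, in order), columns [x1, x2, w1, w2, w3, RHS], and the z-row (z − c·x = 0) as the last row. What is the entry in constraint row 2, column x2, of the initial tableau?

6

Constraint 2 has coefficient 6 on x2.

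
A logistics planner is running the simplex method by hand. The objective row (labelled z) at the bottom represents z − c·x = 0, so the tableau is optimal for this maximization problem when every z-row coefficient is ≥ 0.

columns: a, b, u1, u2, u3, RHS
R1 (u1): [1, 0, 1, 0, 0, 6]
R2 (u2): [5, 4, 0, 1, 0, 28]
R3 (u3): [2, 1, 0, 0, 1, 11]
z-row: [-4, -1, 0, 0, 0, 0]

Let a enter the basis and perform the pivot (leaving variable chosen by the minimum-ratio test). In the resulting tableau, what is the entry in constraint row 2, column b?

Ratio test on column a — row 1: 6/1 = 6; row 2: 28/5 = 28/5; row 3: 11/2 = 11/2. Minimum is 11/2 at row 3 (u3 leaves); pivot element 2.
Divide row 3 by 2; eliminate column a from the other rows.
Row 2 update in column b: 4 − 5·(1/2) = 3/2.

3/2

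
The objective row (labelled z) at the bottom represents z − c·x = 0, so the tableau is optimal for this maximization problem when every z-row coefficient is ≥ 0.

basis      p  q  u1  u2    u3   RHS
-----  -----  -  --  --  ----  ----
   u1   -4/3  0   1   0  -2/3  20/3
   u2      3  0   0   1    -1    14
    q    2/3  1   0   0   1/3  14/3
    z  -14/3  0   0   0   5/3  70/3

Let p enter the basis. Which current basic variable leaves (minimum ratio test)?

Column p entries and ratios — u1: -4/3 ≤ 0, skip; u2: 14/3 = 14/3; q: (14/3)/(2/3) = 7.
Smallest ratio is 14/3 in the row of u2, so u2 leaves.

u2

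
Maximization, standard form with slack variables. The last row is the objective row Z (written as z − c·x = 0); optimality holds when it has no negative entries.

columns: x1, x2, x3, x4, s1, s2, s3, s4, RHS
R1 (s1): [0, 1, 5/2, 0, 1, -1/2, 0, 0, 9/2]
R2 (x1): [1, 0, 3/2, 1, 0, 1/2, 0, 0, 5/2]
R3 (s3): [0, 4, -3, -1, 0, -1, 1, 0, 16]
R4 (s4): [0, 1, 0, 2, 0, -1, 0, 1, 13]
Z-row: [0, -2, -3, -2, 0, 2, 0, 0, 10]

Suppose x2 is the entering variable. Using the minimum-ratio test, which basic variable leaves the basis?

s3

Column x2 entries and ratios — s1: (9/2)/1 = 9/2; x1: 0 ≤ 0, skip; s3: 16/4 = 4; s4: 13/1 = 13.
Smallest ratio is 4 in the row of s3, so s3 leaves.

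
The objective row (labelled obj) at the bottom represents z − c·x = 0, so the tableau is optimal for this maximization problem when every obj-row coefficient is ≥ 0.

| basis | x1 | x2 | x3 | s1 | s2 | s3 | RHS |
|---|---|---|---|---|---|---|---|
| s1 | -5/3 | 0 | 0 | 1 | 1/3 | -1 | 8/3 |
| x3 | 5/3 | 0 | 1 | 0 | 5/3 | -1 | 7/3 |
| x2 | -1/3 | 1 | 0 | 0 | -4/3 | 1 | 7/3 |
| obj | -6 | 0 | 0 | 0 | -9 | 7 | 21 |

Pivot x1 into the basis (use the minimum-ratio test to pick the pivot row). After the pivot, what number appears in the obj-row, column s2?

Ratio test on column x1 — row 1: entry -5/3 ≤ 0; row 2: (7/3)/(5/3) = 7/5; row 3: entry -1/3 ≤ 0. Minimum is 7/5 at row 2 (x3 leaves); pivot element 5/3.
Divide row 2 by 5/3; eliminate column x1 from the other rows.
obj-row update in column s2: -9 − (-6)·1 = -3.

-3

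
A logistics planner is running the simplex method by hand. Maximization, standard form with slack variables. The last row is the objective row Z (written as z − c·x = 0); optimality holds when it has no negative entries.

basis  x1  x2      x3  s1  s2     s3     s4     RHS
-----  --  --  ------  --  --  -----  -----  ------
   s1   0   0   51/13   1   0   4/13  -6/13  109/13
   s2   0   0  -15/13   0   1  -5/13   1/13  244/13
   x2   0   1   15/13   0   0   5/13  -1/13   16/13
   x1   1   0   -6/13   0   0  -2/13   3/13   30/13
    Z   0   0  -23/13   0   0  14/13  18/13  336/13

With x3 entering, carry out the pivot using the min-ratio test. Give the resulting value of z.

416/15

Ratio test on column x3 — row 1: (109/13)/(51/13) = 109/51; row 2: entry -15/13 ≤ 0; row 3: (16/13)/(15/13) = 16/15; row 4: entry -6/13 ≤ 0. Minimum is 16/15 at row 3 (x2 leaves); pivot element 15/13.
Pivot on row 3; the Z-row RHS becomes 336/13 − (-23/13)·(16/15) = 416/15.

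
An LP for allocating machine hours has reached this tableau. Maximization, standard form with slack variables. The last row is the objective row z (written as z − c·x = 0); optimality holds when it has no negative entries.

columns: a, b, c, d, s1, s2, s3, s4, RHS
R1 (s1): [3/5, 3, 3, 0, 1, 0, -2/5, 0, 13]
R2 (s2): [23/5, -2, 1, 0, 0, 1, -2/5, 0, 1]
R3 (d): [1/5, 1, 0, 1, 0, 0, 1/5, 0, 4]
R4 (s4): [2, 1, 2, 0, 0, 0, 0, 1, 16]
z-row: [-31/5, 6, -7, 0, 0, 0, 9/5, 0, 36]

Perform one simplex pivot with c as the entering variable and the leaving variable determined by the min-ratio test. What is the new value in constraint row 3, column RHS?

4

Ratio test on column c — row 1: 13/3 = 13/3; row 2: 1/1 = 1; row 3: entry 0 ≤ 0; row 4: 16/2 = 8. Minimum is 1 at row 2 (s2 leaves); pivot element 1.
Divide row 2 by 1; eliminate column c from the other rows.
Row 3 update in column RHS: 4 − 0·1 = 4.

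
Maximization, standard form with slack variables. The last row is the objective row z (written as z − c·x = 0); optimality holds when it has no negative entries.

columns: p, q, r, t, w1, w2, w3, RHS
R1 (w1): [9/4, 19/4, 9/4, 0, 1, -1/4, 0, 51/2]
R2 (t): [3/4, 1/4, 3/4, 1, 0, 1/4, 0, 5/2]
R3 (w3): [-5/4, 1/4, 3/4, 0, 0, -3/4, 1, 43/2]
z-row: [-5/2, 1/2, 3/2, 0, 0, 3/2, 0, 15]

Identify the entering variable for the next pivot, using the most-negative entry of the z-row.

Negative z-row entries: p: -5/2.
The most negative is -5/2 in column p, so p enters.

p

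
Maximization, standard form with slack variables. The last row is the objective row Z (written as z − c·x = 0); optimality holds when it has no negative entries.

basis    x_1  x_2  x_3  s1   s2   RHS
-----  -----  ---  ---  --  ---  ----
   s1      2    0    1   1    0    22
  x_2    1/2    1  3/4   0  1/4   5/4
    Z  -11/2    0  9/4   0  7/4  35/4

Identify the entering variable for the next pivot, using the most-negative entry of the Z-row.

Negative Z-row entries: x_1: -11/2.
The most negative is -11/2 in column x_1, so x_1 enters.

x_1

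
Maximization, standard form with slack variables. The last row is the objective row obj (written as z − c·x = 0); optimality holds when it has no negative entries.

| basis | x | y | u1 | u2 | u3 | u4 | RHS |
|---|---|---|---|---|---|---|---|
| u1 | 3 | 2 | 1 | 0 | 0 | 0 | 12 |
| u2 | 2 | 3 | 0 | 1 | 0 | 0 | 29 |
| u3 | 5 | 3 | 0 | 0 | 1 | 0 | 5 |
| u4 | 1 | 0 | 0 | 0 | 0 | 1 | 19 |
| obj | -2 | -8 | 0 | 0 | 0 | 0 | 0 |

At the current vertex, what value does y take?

y is not in the basis, so in the current basic feasible solution y = 0.

0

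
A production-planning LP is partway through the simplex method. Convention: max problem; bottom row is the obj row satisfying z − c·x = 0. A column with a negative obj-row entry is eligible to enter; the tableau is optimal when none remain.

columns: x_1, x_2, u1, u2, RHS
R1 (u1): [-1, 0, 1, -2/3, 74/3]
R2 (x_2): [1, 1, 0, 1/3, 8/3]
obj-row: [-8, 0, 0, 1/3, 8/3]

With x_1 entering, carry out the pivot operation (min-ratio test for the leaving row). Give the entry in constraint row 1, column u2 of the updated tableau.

Ratio test on column x_1 — row 1: entry -1 ≤ 0; row 2: (8/3)/1 = 8/3. Minimum is 8/3 at row 2 (x_2 leaves); pivot element 1.
Divide row 2 by 1; eliminate column x_1 from the other rows.
Row 1 update in column u2: -2/3 − (-1)·(1/3) = -1/3.

-1/3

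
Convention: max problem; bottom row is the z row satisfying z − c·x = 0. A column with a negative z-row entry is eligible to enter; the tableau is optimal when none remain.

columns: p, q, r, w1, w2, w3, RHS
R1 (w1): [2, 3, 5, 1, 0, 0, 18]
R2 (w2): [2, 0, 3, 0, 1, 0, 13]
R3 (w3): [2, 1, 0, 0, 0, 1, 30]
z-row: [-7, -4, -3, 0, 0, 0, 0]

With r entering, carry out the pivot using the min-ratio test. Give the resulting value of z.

Ratio test on column r — row 1: 18/5 = 18/5; row 2: 13/3 = 13/3; row 3: entry 0 ≤ 0. Minimum is 18/5 at row 1 (w1 leaves); pivot element 5.
Pivot on row 1; the z-row RHS becomes 0 − (-3)·(18/5) = 54/5.

54/5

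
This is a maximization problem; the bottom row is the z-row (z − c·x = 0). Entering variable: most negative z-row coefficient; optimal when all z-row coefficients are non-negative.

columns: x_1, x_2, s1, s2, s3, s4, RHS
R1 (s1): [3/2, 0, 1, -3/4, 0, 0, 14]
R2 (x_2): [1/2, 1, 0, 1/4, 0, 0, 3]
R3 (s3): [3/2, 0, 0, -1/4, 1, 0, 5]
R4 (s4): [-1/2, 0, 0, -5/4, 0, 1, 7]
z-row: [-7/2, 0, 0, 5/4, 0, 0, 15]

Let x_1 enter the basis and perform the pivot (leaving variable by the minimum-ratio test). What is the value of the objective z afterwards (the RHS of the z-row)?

80/3

Ratio test on column x_1 — row 1: 14/(3/2) = 28/3; row 2: 3/(1/2) = 6; row 3: 5/(3/2) = 10/3; row 4: entry -1/2 ≤ 0. Minimum is 10/3 at row 3 (s3 leaves); pivot element 3/2.
Pivot on row 3; the z-row RHS becomes 15 − (-7/2)·(10/3) = 80/3.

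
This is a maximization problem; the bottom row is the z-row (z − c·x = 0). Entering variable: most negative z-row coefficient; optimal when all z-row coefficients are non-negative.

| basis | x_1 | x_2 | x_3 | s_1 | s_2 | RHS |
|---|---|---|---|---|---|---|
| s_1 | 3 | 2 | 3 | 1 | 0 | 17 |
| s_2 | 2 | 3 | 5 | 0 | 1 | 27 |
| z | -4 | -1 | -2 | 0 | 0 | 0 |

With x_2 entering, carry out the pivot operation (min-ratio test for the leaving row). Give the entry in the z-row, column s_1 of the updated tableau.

1/2

Ratio test on column x_2 — row 1: 17/2 = 17/2; row 2: 27/3 = 9. Minimum is 17/2 at row 1 (s_1 leaves); pivot element 2.
Divide row 1 by 2; eliminate column x_2 from the other rows.
z-row update in column s_1: 0 − (-1)·(1/2) = 1/2.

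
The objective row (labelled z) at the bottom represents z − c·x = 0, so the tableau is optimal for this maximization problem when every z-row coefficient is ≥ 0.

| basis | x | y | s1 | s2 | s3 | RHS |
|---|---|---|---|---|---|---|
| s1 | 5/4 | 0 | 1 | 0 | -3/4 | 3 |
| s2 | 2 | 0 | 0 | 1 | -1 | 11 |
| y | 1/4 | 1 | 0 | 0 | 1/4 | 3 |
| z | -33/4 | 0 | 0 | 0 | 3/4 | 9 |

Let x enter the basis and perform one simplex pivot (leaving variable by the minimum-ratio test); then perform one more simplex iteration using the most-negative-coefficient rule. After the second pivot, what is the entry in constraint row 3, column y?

Ratio test on column x — row 1: 3/(5/4) = 12/5; row 2: 11/2 = 11/2; row 3: 3/(1/4) = 12. Minimum is 12/5 at row 1 (s1 leaves); pivot element 5/4.
Divide row 1 by 5/4; eliminate column x from the other rows.
Second iteration: most negative z-row entry is -21/5 in column s3, so s3 enters.
Ratio test on column s3 — row 1: entry -3/5 ≤ 0; row 2: (31/5)/(1/5) = 31; row 3: (12/5)/(2/5) = 6. Minimum is 6 at row 3 (y leaves); pivot element 2/5.
Divide row 3 by 2/5; eliminate column s3 from the other rows.
After both pivots, the entry at constraint row 3, column y is 5/2.

5/2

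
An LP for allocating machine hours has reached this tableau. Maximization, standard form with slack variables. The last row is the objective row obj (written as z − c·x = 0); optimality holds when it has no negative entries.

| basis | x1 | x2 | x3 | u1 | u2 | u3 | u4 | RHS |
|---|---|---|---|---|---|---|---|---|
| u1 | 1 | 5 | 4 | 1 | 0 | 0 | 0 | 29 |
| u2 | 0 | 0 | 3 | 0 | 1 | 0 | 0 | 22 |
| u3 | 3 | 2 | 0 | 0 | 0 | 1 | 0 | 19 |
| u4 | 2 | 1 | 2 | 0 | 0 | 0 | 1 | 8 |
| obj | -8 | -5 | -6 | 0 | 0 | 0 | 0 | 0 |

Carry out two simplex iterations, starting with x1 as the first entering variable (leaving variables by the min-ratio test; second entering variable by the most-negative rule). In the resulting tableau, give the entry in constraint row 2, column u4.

Ratio test on column x1 — row 1: 29/1 = 29; row 2: entry 0 ≤ 0; row 3: 19/3 = 19/3; row 4: 8/2 = 4. Minimum is 4 at row 4 (u4 leaves); pivot element 2.
Divide row 4 by 2; eliminate column x1 from the other rows.
Second iteration: most negative obj-row entry is -1 in column x2, so x2 enters.
Ratio test on column x2 — row 1: 25/(9/2) = 50/9; row 2: entry 0 ≤ 0; row 3: 7/(1/2) = 14; row 4: 4/(1/2) = 8. Minimum is 50/9 at row 1 (u1 leaves); pivot element 9/2.
Divide row 1 by 9/2; eliminate column x2 from the other rows.
After both pivots, the entry at constraint row 2, column u4 is 0.

0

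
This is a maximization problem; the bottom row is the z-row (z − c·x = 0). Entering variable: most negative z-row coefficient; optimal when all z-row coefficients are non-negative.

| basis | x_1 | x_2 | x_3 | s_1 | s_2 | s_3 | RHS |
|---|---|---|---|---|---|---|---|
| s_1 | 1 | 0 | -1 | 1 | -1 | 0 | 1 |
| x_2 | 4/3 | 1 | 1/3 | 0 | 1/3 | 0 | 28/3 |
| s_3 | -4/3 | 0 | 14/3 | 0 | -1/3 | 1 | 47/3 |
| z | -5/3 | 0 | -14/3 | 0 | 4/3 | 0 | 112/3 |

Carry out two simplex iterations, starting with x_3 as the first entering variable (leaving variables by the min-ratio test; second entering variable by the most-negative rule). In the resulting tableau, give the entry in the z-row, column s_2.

Ratio test on column x_3 — row 1: entry -1 ≤ 0; row 2: (28/3)/(1/3) = 28; row 3: (47/3)/(14/3) = 47/14. Minimum is 47/14 at row 3 (s_3 leaves); pivot element 14/3.
Divide row 3 by 14/3; eliminate column x_3 from the other rows.
Second iteration: most negative z-row entry is -3 in column x_1, so x_1 enters.
Ratio test on column x_1 — row 1: (61/14)/(5/7) = 61/10; row 2: (115/14)/(10/7) = 23/4; row 3: entry -2/7 ≤ 0. Minimum is 23/4 at row 2 (x_2 leaves); pivot element 10/7.
Divide row 2 by 10/7; eliminate column x_1 from the other rows.
After both pivots, the entry at the z-row, column s_2 is 7/4.

7/4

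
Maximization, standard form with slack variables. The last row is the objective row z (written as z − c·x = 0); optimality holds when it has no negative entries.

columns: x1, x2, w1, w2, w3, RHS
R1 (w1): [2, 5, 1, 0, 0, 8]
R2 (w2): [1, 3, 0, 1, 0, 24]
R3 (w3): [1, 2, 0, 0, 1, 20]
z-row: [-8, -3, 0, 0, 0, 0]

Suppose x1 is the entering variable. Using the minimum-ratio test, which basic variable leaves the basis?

w1

Column x1 entries and ratios — w1: 8/2 = 4; w2: 24/1 = 24; w3: 20/1 = 20.
Smallest ratio is 4 in the row of w1, so w1 leaves.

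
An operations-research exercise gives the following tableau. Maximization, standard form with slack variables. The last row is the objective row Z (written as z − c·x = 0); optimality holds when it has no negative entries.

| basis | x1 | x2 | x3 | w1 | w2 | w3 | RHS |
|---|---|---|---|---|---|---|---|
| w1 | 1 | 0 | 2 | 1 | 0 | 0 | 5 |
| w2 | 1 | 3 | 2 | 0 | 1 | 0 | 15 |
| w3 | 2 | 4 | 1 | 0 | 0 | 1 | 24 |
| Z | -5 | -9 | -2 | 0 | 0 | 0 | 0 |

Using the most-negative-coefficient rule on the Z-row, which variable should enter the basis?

x2

Negative Z-row entries: x1: -5, x2: -9, x3: -2.
The most negative is -9 in column x2, so x2 enters.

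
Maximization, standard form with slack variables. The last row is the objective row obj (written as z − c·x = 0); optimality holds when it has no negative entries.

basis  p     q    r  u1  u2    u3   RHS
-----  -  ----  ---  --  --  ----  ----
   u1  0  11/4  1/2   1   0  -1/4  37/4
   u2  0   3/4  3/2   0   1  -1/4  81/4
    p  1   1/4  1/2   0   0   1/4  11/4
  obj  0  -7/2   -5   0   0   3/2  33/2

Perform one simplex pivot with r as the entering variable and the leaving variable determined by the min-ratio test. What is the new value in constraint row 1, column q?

Ratio test on column r — row 1: (37/4)/(1/2) = 37/2; row 2: (81/4)/(3/2) = 27/2; row 3: (11/4)/(1/2) = 11/2. Minimum is 11/2 at row 3 (p leaves); pivot element 1/2.
Divide row 3 by 1/2; eliminate column r from the other rows.
Row 1 update in column q: 11/4 − (1/2)·(1/2) = 5/2.

5/2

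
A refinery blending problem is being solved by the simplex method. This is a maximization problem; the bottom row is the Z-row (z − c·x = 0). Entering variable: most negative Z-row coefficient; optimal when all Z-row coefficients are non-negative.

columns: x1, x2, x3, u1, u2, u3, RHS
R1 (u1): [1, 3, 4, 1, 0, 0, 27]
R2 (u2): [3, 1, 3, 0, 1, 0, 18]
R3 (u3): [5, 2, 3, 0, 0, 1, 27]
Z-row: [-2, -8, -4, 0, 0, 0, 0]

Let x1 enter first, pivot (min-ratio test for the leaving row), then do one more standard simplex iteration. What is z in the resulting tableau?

Ratio test on column x1 — row 1: 27/1 = 27; row 2: 18/3 = 6; row 3: 27/5 = 27/5. Minimum is 27/5 at row 3 (u3 leaves); pivot element 5.
Pivot on row 3; the Z-row RHS becomes 0 − (-2)·(27/5) = 54/5.
Next entering variable (most negative Z-row entry -36/5): x2.
Ratio test on column x2 — row 1: (108/5)/(13/5) = 108/13; row 2: entry -1/5 ≤ 0; row 3: (27/5)/(2/5) = 27/2. Minimum is 108/13 at row 1 (u1 leaves); pivot element 13/5.
After the second pivot the Z-row RHS is 54/5 − (-36/5)·(108/13) = 918/13.

918/13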